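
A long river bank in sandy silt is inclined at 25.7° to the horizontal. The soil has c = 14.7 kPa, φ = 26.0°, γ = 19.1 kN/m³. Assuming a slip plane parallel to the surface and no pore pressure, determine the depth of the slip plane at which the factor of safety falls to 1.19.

Setting FS = 1.19 in FS = [c + γz cos²β tanφ] / [γz sinβ cosβ] and solving for z:
z = c / [γ cosβ (FS·sinβ − cosβ·tanφ)]
  = 14.7 / [19.1·cos25.7°·(1.19·sin25.7° − cos25.7°·tan26.0°)]
  = 14.7 / [19.1·0.9011·(1.19·0.4337 − 0.9011·0.4877)]
  = 14.7 / 1.3178 = 11.155 m

z = 11.15 m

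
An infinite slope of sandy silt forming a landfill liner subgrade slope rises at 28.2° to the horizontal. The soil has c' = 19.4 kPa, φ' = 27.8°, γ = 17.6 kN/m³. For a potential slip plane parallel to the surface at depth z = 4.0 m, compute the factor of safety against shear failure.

For an infinite slope with a slip plane parallel to the surface (no pore pressure): FS = [c' + γz cos²β tanφ'] / [γz sinβ cosβ].
γz = 17.6·4.0 = 70.40 kN/m²
Numerator = 19.4 + 70.40·cos²28.2°·tan27.8° = 19.4 + 70.40·0.7767·0.5272 = 48.229 kPa
Denominator = 70.40·sin28.2°·cos28.2° = 70.40·0.4726·0.8813 = 29.319 kPa
FS = 48.229 / 29.319 = 1.645

FS = 1.64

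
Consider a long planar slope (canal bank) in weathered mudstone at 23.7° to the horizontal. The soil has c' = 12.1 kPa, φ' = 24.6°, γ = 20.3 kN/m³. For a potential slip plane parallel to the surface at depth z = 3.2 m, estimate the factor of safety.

For an infinite slope with a slip plane parallel to the surface (no pore pressure): FS = [c' + γz cos²β tanφ'] / [γz sinβ cosβ].
γz = 20.3·3.2 = 64.96 kN/m²
Numerator = 12.1 + 64.96·cos²23.7°·tan24.6° = 12.1 + 64.96·0.8384·0.4578 = 37.036 kPa
Denominator = 64.96·sin23.7°·cos23.7° = 64.96·0.4019·0.9157 = 23.908 kPa
FS = 37.036 / 23.908 = 1.549

FS = 1.55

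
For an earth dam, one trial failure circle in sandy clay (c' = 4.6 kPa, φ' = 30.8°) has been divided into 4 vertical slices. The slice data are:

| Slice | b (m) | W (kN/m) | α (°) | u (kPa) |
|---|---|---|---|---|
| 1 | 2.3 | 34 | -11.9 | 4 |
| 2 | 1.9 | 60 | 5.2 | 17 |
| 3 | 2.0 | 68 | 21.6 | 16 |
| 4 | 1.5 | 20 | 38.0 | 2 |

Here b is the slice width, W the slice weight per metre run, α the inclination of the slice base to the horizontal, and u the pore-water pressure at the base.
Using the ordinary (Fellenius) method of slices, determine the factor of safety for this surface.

FS = 2.60

Ordinary method of slices: FS = Σ[c'·Δl_i + (W_i cosα_i − u_i·Δl_i)·tanφ'] / Σ W_i sinα_i, with Δl_i = b_i / cosα_i.
Slice 1: Δl = 2.3/cos(-11.9°) = 2.351 m; N'_1 = 34·cos(-11.9°) − 4·2.351 = 23.9; c'Δl = 10.81; W sinα = -7.0
Slice 2: Δl = 1.9/cos5.2° = 1.908 m; N'_2 = 60·cos5.2° − 17·1.908 = 27.3; c'Δl = 8.78; W sinα = 5.4
Slice 3: Δl = 2.0/cos21.6° = 2.151 m; N'_3 = 68·cos21.6° − 16·2.151 = 28.8; c'Δl = 9.89; W sinα = 25.0
Slice 4: Δl = 1.5/cos38.0° = 1.904 m; N'_4 = 20·cos38.0° − 2·1.904 = 12.0; c'Δl = 8.76; W sinα = 12.3
Σc'Δl = 38.2 kN/m; ΣN' = 91.9 kN/m; ΣW sinα = 35.8 kN/m
Resisting = 38.2 + 91.9·tan30.8° = 38.2 + 54.8 = 93.1 kN/m
FS = 93.1 / 35.8 = 2.601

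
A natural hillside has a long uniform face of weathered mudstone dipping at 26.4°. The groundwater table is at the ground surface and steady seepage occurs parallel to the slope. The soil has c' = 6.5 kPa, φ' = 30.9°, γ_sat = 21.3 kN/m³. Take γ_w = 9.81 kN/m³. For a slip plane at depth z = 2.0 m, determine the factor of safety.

With seepage parallel to the slope and the water table at the surface, the effective normal stress on the slip plane uses the buoyant unit weight γ' = γ_sat − γ_w while the driving shear stress uses γ_sat:
FS = [c' + γ' z cos²β tanφ'] / [γ_sat z sinβ cosβ]
γ' = 21.3 − 9.81 = 11.49 kN/m³
Numerator = 6.5 + 11.49·2.0·cos²26.4°·tan30.9° = 6.5 + 11.49·2.0·0.8023·0.5985 = 17.534 kPa
Denominator = 21.3·2.0·sin26.4°·cos26.4° = 21.3·2.0·0.4446·0.8957 = 16.966 kPa
FS = 17.534 / 16.966 = 1.033

FS = 1.03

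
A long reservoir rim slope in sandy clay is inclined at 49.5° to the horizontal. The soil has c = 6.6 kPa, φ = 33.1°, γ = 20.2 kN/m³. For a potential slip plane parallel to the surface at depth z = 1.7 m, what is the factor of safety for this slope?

For an infinite slope with a slip plane parallel to the surface (no pore pressure): FS = [c + γz cos²β tanφ] / [γz sinβ cosβ].
γz = 20.2·1.7 = 34.34 kN/m²
Numerator = 6.6 + 34.34·cos²49.5°·tan33.1° = 6.6 + 34.34·0.4218·0.6519 = 16.042 kPa
Denominator = 34.34·sin49.5°·cos49.5° = 34.34·0.7604·0.6494 = 16.959 kPa
FS = 16.042 / 16.959 = 0.946

FS = 0.95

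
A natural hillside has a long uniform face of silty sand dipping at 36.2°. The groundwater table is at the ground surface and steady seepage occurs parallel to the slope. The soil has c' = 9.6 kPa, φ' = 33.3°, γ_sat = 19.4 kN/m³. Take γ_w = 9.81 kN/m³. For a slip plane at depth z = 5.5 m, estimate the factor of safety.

With seepage parallel to the slope and the water table at the surface, the effective normal stress on the slip plane uses the buoyant unit weight γ' = γ_sat − γ_w while the driving shear stress uses γ_sat:
FS = [c' + γ' z cos²β tanφ'] / [γ_sat z sinβ cosβ]
γ' = 19.4 − 9.81 = 9.59 kN/m³
Numerator = 9.6 + 9.59·5.5·cos²36.2°·tan33.3° = 9.6 + 9.59·5.5·0.6512·0.6569 = 32.162 kPa
Denominator = 19.4·5.5·sin36.2°·cos36.2° = 19.4·5.5·0.5906·0.8070 = 50.853 kPa
FS = 32.162 / 50.853 = 0.632

FS = 0.63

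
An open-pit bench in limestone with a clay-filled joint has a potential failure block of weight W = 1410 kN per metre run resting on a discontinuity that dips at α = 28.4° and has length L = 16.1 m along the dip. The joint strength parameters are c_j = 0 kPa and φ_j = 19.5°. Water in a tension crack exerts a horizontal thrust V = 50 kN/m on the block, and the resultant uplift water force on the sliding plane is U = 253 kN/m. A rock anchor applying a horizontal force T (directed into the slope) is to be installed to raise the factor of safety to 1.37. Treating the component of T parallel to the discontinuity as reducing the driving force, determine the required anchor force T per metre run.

T = 464 kN/m

Resolving forces along and normal to the sliding plane, with the horizontal anchor force T adding T·sinα to the effective normal force and T·cosα acting up the plane against the driving force:
FS = [c_jL + (W cosα − U − V sinα + T sinα) tanφ_j] / [W sinα + V cosα − T cosα]
Without the anchor: N' = 963.5 kN/m, driving T_d = 714.6 kN/m, resisting R = 0·16.1 + 963.5·tan19.5° = 341.2 kN/m, FS = 0.48.
Setting FS = 1.37 and solving for T:
1.37·(714.6 − T cos28.4°) = 341.2 + T sin28.4°·tan19.5°
T·(sin28.4°·tan19.5° + 1.37·cos28.4°) = 1.37·714.6 − 341.2
T·(0.4756·0.3541 + 1.37·0.8796) = 979.0 − 341.2 = 637.8
T·1.3735 = 637.8
T = 464.4 kN/m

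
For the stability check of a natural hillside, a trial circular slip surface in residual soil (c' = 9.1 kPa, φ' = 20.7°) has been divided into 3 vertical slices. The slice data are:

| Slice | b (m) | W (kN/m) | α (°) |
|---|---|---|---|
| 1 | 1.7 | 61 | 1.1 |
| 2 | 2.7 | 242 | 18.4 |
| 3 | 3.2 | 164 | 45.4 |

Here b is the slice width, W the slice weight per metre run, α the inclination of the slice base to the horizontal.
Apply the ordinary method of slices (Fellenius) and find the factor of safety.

FS = 1.22

Ordinary method of slices: FS = Σ[c'·Δl_i + (W_i cosα_i)·tanφ'] / Σ W_i sinα_i, with Δl_i = b_i / cosα_i.
Slice 1: Δl = 1.7/cos1.1° = 1.700 m; N'_1 = 61·cos1.1° = 61.0; c'Δl = 15.47; W sinα = 1.2
Slice 2: Δl = 2.7/cos18.4° = 2.845 m; N'_2 = 242·cos18.4° = 229.6; c'Δl = 25.89; W sinα = 76.4
Slice 3: Δl = 3.2/cos45.4° = 4.557 m; N'_3 = 164·cos45.4° = 115.2; c'Δl = 41.47; W sinα = 116.8
Σc'Δl = 82.8 kN/m; ΣN' = 405.8 kN/m; ΣW sinα = 194.3 kN/m
Resisting = 82.8 + 405.8·tan20.7° = 82.8 + 153.3 = 236.2 kN/m
FS = 236.2 / 194.3 = 1.215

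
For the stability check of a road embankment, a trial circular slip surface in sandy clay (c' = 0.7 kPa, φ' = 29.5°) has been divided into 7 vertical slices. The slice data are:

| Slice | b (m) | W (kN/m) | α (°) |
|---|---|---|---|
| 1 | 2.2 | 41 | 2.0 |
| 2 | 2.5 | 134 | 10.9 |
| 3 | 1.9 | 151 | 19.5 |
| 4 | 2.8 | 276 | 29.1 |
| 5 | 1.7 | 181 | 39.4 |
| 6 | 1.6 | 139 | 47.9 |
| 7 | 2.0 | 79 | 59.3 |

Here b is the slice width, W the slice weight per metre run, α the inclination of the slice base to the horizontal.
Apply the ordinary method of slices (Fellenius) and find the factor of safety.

Ordinary method of slices: FS = Σ[c'·Δl_i + (W_i cosα_i)·tanφ'] / Σ W_i sinα_i, with Δl_i = b_i / cosα_i.
Slice 1: Δl = 2.2/cos2.0° = 2.201 m; N'_1 = 41·cos2.0° = 41.0; c'Δl = 1.54; W sinα = 1.4
Slice 2: Δl = 2.5/cos10.9° = 2.546 m; N'_2 = 134·cos10.9° = 131.6; c'Δl = 1.78; W sinα = 25.3
Slice 3: Δl = 1.9/cos19.5° = 2.016 m; N'_3 = 151·cos19.5° = 142.3; c'Δl = 1.41; W sinα = 50.4
Slice 4: Δl = 2.8/cos29.1° = 3.204 m; N'_4 = 276·cos29.1° = 241.2; c'Δl = 2.24; W sinα = 134.2
Slice 5: Δl = 1.7/cos39.4° = 2.200 m; N'_5 = 181·cos39.4° = 139.9; c'Δl = 1.54; W sinα = 114.9
Slice 6: Δl = 1.6/cos47.9° = 2.387 m; N'_6 = 139·cos47.9° = 93.2; c'Δl = 1.67; W sinα = 103.1
Slice 7: Δl = 2.0/cos59.3° = 3.917 m; N'_7 = 79·cos59.3° = 40.3; c'Δl = 2.74; W sinα = 67.9
Σc'Δl = 12.9 kN/m; ΣN' = 829.4 kN/m; ΣW sinα = 497.4 kN/m
Resisting = 12.9 + 829.4·tan29.5° = 12.9 + 469.3 = 482.2 kN/m
FS = 482.2 / 497.4 = 0.970

FS = 0.97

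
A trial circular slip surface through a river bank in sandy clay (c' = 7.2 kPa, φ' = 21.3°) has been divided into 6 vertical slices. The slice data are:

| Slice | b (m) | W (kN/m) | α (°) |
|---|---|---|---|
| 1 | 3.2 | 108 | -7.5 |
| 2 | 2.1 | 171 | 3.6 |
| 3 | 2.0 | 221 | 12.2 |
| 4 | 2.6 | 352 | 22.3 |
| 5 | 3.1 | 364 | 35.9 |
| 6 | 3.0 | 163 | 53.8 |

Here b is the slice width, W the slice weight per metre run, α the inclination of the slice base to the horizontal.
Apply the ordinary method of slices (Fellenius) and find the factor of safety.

Ordinary method of slices: FS = Σ[c'·Δl_i + (W_i cosα_i)·tanφ'] / Σ W_i sinα_i, with Δl_i = b_i / cosα_i.
Slice 1: Δl = 3.2/cos(-7.5°) = 3.228 m; N'_1 = 108·cos(-7.5°) = 107.1; c'Δl = 23.24; W sinα = -14.1
Slice 2: Δl = 2.1/cos3.6° = 2.104 m; N'_2 = 171·cos3.6° = 170.7; c'Δl = 15.15; W sinα = 10.7
Slice 3: Δl = 2.0/cos12.2° = 2.046 m; N'_3 = 221·cos12.2° = 216.0; c'Δl = 14.73; W sinα = 46.7
Slice 4: Δl = 2.6/cos22.3° = 2.810 m; N'_4 = 352·cos22.3° = 325.7; c'Δl = 20.23; W sinα = 133.6
Slice 5: Δl = 3.1/cos35.9° = 3.827 m; N'_5 = 364·cos35.9° = 294.9; c'Δl = 27.55; W sinα = 213.4
Slice 6: Δl = 3.0/cos53.8° = 5.080 m; N'_6 = 163·cos53.8° = 96.3; c'Δl = 36.57; W sinα = 131.5
Σc'Δl = 137.5 kN/m; ΣN' = 1210.5 kN/m; ΣW sinα = 521.9 kN/m
Resisting = 137.5 + 1210.5·tan21.3° = 137.5 + 472.0 = 609.5 kN/m
FS = 609.5 / 521.9 = 1.168

FS = 1.17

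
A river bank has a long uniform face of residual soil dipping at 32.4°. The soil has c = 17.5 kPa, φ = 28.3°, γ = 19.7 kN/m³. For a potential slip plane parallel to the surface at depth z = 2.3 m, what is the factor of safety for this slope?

FS = 1.70

For an infinite slope with a slip plane parallel to the surface (no pore pressure): FS = [c + γz cos²β tanφ] / [γz sinβ cosβ].
γz = 19.7·2.3 = 45.31 kN/m²
Numerator = 17.5 + 45.31·cos²32.4°·tan28.3° = 17.5 + 45.31·0.7129·0.5384 = 34.892 kPa
Denominator = 45.31·sin32.4°·cos32.4° = 45.31·0.5358·0.8443 = 20.499 kPa
FS = 34.892 / 20.499 = 1.702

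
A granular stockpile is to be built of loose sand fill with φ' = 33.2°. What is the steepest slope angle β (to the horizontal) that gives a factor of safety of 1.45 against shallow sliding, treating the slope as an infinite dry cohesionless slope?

β = 24.3°

For an infinite dry cohesionless slope FS = tanφ'/tanβ, so tanβ = tanφ' / FS.
tanβ = tan33.2° / 1.45 = 0.6544 / 1.45 = 0.4513
β = arctan(0.4513) = 24.29°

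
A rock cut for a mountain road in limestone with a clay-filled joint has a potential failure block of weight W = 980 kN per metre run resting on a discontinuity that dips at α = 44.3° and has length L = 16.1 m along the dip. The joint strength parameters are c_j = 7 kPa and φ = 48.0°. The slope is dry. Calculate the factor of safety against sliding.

Resolving the block weight along and normal to the plane and applying the Mohr–Coulomb strength on the joint:
N' = W cosα = 980·cos44.3° = 701.4 kN/m
Driving force T = W sinα = 980·sin44.3° = 684.4 kN/m
Resisting force R = c_j·L + N'·tanφ = 7·16.1 + 701.4·tan48.0° = 112.7 + 779.0 = 891.7 kN/m
FS = R / T = 891.7 / 684.4 = 1.303

FS = 1.30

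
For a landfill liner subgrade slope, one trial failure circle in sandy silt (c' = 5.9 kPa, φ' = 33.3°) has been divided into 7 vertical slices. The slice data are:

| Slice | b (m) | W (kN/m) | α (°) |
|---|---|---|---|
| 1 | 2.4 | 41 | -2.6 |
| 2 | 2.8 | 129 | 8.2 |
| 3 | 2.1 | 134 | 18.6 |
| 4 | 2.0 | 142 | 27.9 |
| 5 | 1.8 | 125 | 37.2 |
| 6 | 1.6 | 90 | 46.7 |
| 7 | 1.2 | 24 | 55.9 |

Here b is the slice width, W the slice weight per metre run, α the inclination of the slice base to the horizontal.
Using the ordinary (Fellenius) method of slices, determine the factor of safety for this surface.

Ordinary method of slices: FS = Σ[c'·Δl_i + (W_i cosα_i)·tanφ'] / Σ W_i sinα_i, with Δl_i = b_i / cosα_i.
Slice 1: Δl = 2.4/cos(-2.6°) = 2.402 m; N'_1 = 41·cos(-2.6°) = 41.0; c'Δl = 14.17; W sinα = -1.9
Slice 2: Δl = 2.8/cos8.2° = 2.829 m; N'_2 = 129·cos8.2° = 127.7; c'Δl = 16.69; W sinα = 18.4
Slice 3: Δl = 2.1/cos18.6° = 2.216 m; N'_3 = 134·cos18.6° = 127.0; c'Δl = 13.07; W sinα = 42.7
Slice 4: Δl = 2.0/cos27.9° = 2.263 m; N'_4 = 142·cos27.9° = 125.5; c'Δl = 13.35; W sinα = 66.4
Slice 5: Δl = 1.8/cos37.2° = 2.260 m; N'_5 = 125·cos37.2° = 99.6; c'Δl = 13.33; W sinα = 75.6
Slice 6: Δl = 1.6/cos46.7° = 2.333 m; N'_6 = 90·cos46.7° = 61.7; c'Δl = 13.76; W sinα = 65.5
Slice 7: Δl = 1.2/cos55.9° = 2.140 m; N'_7 = 24·cos55.9° = 13.5; c'Δl = 12.63; W sinα = 19.9
Σc'Δl = 97.0 kN/m; ΣN' = 595.9 kN/m; ΣW sinα = 286.7 kN/m
Resisting = 97.0 + 595.9·tan33.3° = 97.0 + 391.4 = 488.4 kN/m
FS = 488.4 / 286.7 = 1.704

FS = 1.70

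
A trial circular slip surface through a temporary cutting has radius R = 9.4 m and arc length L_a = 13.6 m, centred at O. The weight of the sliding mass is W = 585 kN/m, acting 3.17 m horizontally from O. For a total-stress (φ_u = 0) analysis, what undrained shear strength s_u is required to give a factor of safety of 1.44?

FS = s_u·L_a·R / (W·d), so s_u = FS·W·d / (L_a·R).
s_u = 1.44·585·3.17 / (13.60·9.4) = 2670.4 / 127.84 = 20.89 kPa

s_u = 20.9 kPa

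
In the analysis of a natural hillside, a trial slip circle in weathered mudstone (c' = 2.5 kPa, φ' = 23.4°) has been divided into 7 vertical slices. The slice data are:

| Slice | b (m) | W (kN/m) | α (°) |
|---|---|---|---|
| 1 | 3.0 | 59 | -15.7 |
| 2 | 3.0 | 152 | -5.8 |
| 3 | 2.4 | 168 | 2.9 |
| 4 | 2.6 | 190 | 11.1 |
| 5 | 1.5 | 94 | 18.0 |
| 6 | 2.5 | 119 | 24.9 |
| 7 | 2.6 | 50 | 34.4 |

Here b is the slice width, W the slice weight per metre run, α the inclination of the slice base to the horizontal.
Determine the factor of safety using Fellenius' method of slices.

Ordinary method of slices: FS = Σ[c'·Δl_i + (W_i cosα_i)·tanφ'] / Σ W_i sinα_i, with Δl_i = b_i / cosα_i.
Slice 1: Δl = 3.0/cos(-15.7°) = 3.116 m; N'_1 = 59·cos(-15.7°) = 56.8; c'Δl = 7.79; W sinα = -16.0
Slice 2: Δl = 3.0/cos(-5.8°) = 3.015 m; N'_2 = 152·cos(-5.8°) = 151.2; c'Δl = 7.54; W sinα = -15.4
Slice 3: Δl = 2.4/cos2.9° = 2.403 m; N'_3 = 168·cos2.9° = 167.8; c'Δl = 6.01; W sinα = 8.5
Slice 4: Δl = 2.6/cos11.1° = 2.650 m; N'_4 = 190·cos11.1° = 186.4; c'Δl = 6.62; W sinα = 36.6
Slice 5: Δl = 1.5/cos18.0° = 1.577 m; N'_5 = 94·cos18.0° = 89.4; c'Δl = 3.94; W sinα = 29.0
Slice 6: Δl = 2.5/cos24.9° = 2.756 m; N'_6 = 119·cos24.9° = 107.9; c'Δl = 6.89; W sinα = 50.1
Slice 7: Δl = 2.6/cos34.4° = 3.151 m; N'_7 = 50·cos34.4° = 41.3; c'Δl = 7.88; W sinα = 28.2
Σc'Δl = 46.7 kN/m; ΣN' = 800.8 kN/m; ΣW sinα = 121.2 kN/m
Resisting = 46.7 + 800.8·tan23.4° = 46.7 + 346.6 = 393.2 kN/m
FS = 393.2 / 121.2 = 3.246

FS = 3.25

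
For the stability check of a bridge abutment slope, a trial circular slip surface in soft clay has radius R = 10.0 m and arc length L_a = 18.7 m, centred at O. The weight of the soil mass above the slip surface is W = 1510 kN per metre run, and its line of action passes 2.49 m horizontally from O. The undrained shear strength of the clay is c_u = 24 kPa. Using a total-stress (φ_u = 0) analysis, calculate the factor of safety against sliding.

FS = 1.19

Taking moments about the centre O, the resisting moment is provided by the undrained shear strength acting along the arc:
M_R = c_u·L_a·R = 24·18.70·10.0 = 4488.0 kN·m/m
M_D = W·d = 1510·2.49 = 3759.9 kN·m/m
FS = M_R / M_D = 4488.0 / 3759.9 = 1.194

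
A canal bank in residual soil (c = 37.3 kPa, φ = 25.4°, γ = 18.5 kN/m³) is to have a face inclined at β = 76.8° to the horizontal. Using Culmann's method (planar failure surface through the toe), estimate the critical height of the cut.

H_c = 18.86 m

Culmann's analysis gives the critical failure plane at α_cr = (β + φ)/2 = (76.8 + 25.4)/2 = 51.1°, and the critical height
H_c = (4c/γ) · sinβ cosφ / [1 − cos(β − φ)]
    = (4·37.3/18.5) · sin76.8°·cos25.4° / [1 − cos(51.4°)]
    = 8.065 · 0.9736·0.9033 / [1 − 0.6239]
    = 8.065 · 0.8795 / 0.3761
    = 18.86 m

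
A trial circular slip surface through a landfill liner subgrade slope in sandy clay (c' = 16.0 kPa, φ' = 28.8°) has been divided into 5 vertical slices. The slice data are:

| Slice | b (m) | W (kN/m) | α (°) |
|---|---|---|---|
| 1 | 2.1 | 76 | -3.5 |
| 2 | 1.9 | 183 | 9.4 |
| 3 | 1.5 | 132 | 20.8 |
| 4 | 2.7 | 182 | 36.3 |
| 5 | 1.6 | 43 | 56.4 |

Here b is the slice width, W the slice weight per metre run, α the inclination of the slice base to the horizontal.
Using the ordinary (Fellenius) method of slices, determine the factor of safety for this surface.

FS = 2.28

Ordinary method of slices: FS = Σ[c'·Δl_i + (W_i cosα_i)·tanφ'] / Σ W_i sinα_i, with Δl_i = b_i / cosα_i.
Slice 1: Δl = 2.1/cos(-3.5°) = 2.104 m; N'_1 = 76·cos(-3.5°) = 75.9; c'Δl = 33.66; W sinα = -4.6
Slice 2: Δl = 1.9/cos9.4° = 1.926 m; N'_2 = 183·cos9.4° = 180.5; c'Δl = 30.81; W sinα = 29.9
Slice 3: Δl = 1.5/cos20.8° = 1.605 m; N'_3 = 132·cos20.8° = 123.4; c'Δl = 25.67; W sinα = 46.9
Slice 4: Δl = 2.7/cos36.3° = 3.350 m; N'_4 = 182·cos36.3° = 146.7; c'Δl = 53.60; W sinα = 107.7
Slice 5: Δl = 1.6/cos56.4° = 2.891 m; N'_5 = 43·cos56.4° = 23.8; c'Δl = 46.26; W sinα = 35.8
Σc'Δl = 190.0 kN/m; ΣN' = 550.3 kN/m; ΣW sinα = 215.7 kN/m
Resisting = 190.0 + 550.3·tan28.8° = 190.0 + 302.5 = 492.5 kN/m
FS = 492.5 / 215.7 = 2.284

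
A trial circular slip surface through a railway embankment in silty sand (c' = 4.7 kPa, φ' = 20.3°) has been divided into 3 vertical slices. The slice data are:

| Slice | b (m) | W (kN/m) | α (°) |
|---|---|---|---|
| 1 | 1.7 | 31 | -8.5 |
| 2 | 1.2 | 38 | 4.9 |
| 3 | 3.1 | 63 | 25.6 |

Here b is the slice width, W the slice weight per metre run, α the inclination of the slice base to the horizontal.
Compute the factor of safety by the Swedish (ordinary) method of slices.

FS = 2.95

Ordinary method of slices: FS = Σ[c'·Δl_i + (W_i cosα_i)·tanφ'] / Σ W_i sinα_i, with Δl_i = b_i / cosα_i.
Slice 1: Δl = 1.7/cos(-8.5°) = 1.719 m; N'_1 = 31·cos(-8.5°) = 30.7; c'Δl = 8.08; W sinα = -4.6
Slice 2: Δl = 1.2/cos4.9° = 1.204 m; N'_2 = 38·cos4.9° = 37.9; c'Δl = 5.66; W sinα = 3.2
Slice 3: Δl = 3.1/cos25.6° = 3.437 m; N'_3 = 63·cos25.6° = 56.8; c'Δl = 16.16; W sinα = 27.2
Σc'Δl = 29.9 kN/m; ΣN' = 125.3 kN/m; ΣW sinα = 25.9 kN/m
Resisting = 29.9 + 125.3·tan20.3° = 29.9 + 46.4 = 76.3 kN/m
FS = 76.3 / 25.9 = 2.946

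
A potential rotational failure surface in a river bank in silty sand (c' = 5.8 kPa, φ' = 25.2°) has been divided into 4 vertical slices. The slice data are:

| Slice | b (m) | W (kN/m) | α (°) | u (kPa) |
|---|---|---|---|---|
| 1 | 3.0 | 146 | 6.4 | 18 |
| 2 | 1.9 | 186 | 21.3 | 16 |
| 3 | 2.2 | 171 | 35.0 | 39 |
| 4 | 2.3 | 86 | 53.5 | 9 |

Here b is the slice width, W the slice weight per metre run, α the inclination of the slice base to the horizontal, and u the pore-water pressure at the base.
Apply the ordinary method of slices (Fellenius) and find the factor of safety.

Ordinary method of slices: FS = Σ[c'·Δl_i + (W_i cosα_i − u_i·Δl_i)·tanφ'] / Σ W_i sinα_i, with Δl_i = b_i / cosα_i.
Slice 1: Δl = 3.0/cos6.4° = 3.019 m; N'_1 = 146·cos6.4° − 18·3.019 = 90.8; c'Δl = 17.51; W sinα = 16.3
Slice 2: Δl = 1.9/cos21.3° = 2.039 m; N'_2 = 186·cos21.3° − 16·2.039 = 140.7; c'Δl = 11.83; W sinα = 67.6
Slice 3: Δl = 2.2/cos35.0° = 2.686 m; N'_3 = 171·cos35.0° − 39·2.686 = 35.3; c'Δl = 15.58; W sinα = 98.1
Slice 4: Δl = 2.3/cos53.5° = 3.867 m; N'_4 = 86·cos53.5° − 9·3.867 = 16.4; c'Δl = 22.43; W sinα = 69.1
Σc'Δl = 67.3 kN/m; ΣN' = 283.1 kN/m; ΣW sinα = 251.1 kN/m
Resisting = 67.3 + 283.1·tan25.2° = 67.3 + 133.2 = 200.6 kN/m
FS = 200.6 / 251.1 = 0.799

FS = 0.80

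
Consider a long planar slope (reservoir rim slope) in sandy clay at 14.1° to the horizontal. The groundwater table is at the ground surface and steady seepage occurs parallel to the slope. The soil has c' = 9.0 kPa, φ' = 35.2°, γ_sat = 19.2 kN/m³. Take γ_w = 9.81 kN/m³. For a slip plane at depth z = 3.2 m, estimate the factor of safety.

With seepage parallel to the slope and the water table at the surface, the effective normal stress on the slip plane uses the buoyant unit weight γ' = γ_sat − γ_w while the driving shear stress uses γ_sat:
FS = [c' + γ' z cos²β tanφ'] / [γ_sat z sinβ cosβ]
γ' = 19.2 − 9.81 = 9.39 kN/m³
Numerator = 9.0 + 9.39·3.2·cos²14.1°·tan35.2° = 9.0 + 9.39·3.2·0.9407·0.7054 = 28.939 kPa
Denominator = 19.2·3.2·sin14.1°·cos14.1° = 19.2·3.2·0.2436·0.9699 = 14.517 kPa
FS = 28.939 / 14.517 = 1.993

FS = 1.99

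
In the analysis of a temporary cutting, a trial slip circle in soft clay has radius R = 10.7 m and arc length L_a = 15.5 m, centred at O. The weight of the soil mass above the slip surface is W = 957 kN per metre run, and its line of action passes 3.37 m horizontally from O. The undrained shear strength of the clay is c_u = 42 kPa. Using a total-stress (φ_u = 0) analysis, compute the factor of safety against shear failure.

Taking moments about the centre O, the resisting moment is provided by the undrained shear strength acting along the arc:
M_R = c_u·L_a·R = 42·15.50·10.7 = 6965.7 kN·m/m
M_D = W·d = 957·3.37 = 3225.1 kN·m/m
FS = M_R / M_D = 6965.7 / 3225.1 = 2.160

FS = 2.16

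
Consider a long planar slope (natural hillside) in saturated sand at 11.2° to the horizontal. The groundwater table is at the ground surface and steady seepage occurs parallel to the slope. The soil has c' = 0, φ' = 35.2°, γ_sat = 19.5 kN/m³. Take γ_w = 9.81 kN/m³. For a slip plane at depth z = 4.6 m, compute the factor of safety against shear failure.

With seepage parallel to the slope and the water table at the surface, the effective normal stress on the slip plane uses the buoyant unit weight γ' = γ_sat − γ_w while the driving shear stress uses γ_sat:
FS = [c' + γ' z cos²β tanφ'] / [γ_sat z sinβ cosβ]
(For c' = 0 this reduces to FS = (γ'/γ_sat)·tanφ'/tanβ.)
γ' = 19.5 − 9.81 = 9.69 kN/m³
Numerator = 0.0 + 9.69·4.6·cos²11.2°·tan35.2° = 0.0 + 9.69·4.6·0.9623·0.7054 = 30.257 kPa
Denominator = 19.5·4.6·sin11.2°·cos11.2° = 19.5·4.6·0.1942·0.9810 = 17.091 kPa
FS = 30.257 / 17.091 = 1.770

FS = 1.77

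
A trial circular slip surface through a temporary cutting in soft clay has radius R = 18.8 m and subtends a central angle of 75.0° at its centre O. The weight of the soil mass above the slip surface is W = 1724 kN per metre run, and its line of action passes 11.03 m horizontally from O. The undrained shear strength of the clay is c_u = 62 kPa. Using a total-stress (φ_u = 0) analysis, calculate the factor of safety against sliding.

Taking moments about the centre O, the resisting moment is provided by the undrained shear strength acting along the arc:
Arc length L_a = R·θ = 18.8·(75.0°·π/180) = 18.8·1.3090 = 24.61 m
M_R = c_u·L_a·R = 62·24.61·18.8 = 28684.4 kN·m/m
M_D = W·d = 1724·11.03 = 19015.7 kN·m/m
FS = M_R / M_D = 28684.4 / 19015.7 = 1.508

FS = 1.51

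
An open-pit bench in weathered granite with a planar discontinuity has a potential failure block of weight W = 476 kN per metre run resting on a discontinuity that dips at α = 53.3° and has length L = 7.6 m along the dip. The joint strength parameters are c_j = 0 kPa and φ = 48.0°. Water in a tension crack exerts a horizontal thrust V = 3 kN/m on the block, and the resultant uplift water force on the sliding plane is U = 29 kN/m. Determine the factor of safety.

FS = 0.73

Resolving the block weight along and normal to the plane and applying the Mohr–Coulomb strength on the joint:
N' = W cosα − U − V sinα = 476·cos53.3° − 29 − 3·sin53.3° = 253.1 kN/m
Driving force T = W sinα + V cosα = 476·sin53.3° + 3·cos53.3° = 383.4 kN/m
Resisting force R = c_j·L + N'·tanφ = 0·7.6 + 253.1·tan48.0° = 0.0 + 281.1 = 281.1 kN/m
FS = R / T = 281.1 / 383.4 = 0.733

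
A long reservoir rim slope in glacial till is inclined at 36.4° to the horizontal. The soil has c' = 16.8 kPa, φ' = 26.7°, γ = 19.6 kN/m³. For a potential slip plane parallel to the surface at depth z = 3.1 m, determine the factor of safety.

FS = 1.26

For an infinite slope with a slip plane parallel to the surface (no pore pressure): FS = [c' + γz cos²β tanφ'] / [γz sinβ cosβ].
γz = 19.6·3.1 = 60.76 kN/m²
Numerator = 16.8 + 60.76·cos²36.4°·tan26.7° = 16.8 + 60.76·0.6479·0.5029 = 36.598 kPa
Denominator = 60.76·sin36.4°·cos36.4° = 60.76·0.5934·0.8049 = 29.021 kPa
FS = 36.598 / 29.021 = 1.261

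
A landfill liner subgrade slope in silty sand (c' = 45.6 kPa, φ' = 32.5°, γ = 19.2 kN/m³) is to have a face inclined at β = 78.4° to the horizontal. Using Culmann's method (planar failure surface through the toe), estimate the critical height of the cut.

Culmann's analysis gives the critical failure plane at α_cr = (β + φ')/2 = (78.4 + 32.5)/2 = 55.5°, and the critical height
H_c = (4c'/γ) · sinβ cosφ' / [1 − cos(β − φ')]
    = (4·45.6/19.2) · sin78.4°·cos32.5° / [1 − cos(45.9°)]
    = 9.500 · 0.9796·0.8434 / [1 − 0.6959]
    = 9.500 · 0.8262 / 0.3041
    = 25.81 m

H_c = 25.81 m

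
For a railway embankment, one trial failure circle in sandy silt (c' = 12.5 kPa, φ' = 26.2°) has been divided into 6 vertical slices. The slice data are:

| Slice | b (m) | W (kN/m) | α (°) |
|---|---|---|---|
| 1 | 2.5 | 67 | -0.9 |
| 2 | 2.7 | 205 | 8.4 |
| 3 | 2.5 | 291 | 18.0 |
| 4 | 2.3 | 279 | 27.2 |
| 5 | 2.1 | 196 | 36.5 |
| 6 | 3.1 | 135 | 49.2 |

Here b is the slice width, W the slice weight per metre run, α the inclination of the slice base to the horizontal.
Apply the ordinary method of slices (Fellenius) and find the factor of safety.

FS = 1.58

Ordinary method of slices: FS = Σ[c'·Δl_i + (W_i cosα_i)·tanφ'] / Σ W_i sinα_i, with Δl_i = b_i / cosα_i.
Slice 1: Δl = 2.5/cos(-0.9°) = 2.500 m; N'_1 = 67·cos(-0.9°) = 67.0; c'Δl = 31.25; W sinα = -1.1
Slice 2: Δl = 2.7/cos8.4° = 2.729 m; N'_2 = 205·cos8.4° = 202.8; c'Δl = 34.12; W sinα = 29.9
Slice 3: Δl = 2.5/cos18.0° = 2.629 m; N'_3 = 291·cos18.0° = 276.8; c'Δl = 32.86; W sinα = 89.9
Slice 4: Δl = 2.3/cos27.2° = 2.586 m; N'_4 = 279·cos27.2° = 248.1; c'Δl = 32.32; W sinα = 127.5
Slice 5: Δl = 2.1/cos36.5° = 2.612 m; N'_5 = 196·cos36.5° = 157.6; c'Δl = 32.66; W sinα = 116.6
Slice 6: Δl = 3.1/cos49.2° = 4.744 m; N'_6 = 135·cos49.2° = 88.2; c'Δl = 59.30; W sinα = 102.2
Σc'Δl = 222.5 kN/m; ΣN' = 1040.5 kN/m; ΣW sinα = 465.1 kN/m
Resisting = 222.5 + 1040.5·tan26.2° = 222.5 + 512.0 = 734.5 kN/m
FS = 734.5 / 465.1 = 1.579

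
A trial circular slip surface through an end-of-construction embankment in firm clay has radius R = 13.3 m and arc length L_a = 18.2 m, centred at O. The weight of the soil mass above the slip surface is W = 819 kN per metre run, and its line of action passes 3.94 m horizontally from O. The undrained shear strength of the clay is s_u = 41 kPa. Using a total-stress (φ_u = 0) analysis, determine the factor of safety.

FS = 3.08

Taking moments about the centre O, the resisting moment is provided by the undrained shear strength acting along the arc:
M_R = s_u·L_a·R = 41·18.20·13.3 = 9924.5 kN·m/m
M_D = W·d = 819·3.94 = 3226.9 kN·m/m
FS = M_R / M_D = 9924.5 / 3226.9 = 3.076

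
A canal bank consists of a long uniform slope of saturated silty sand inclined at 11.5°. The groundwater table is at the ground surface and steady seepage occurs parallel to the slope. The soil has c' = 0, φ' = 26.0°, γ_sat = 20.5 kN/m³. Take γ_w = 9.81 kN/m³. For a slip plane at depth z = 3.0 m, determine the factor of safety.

FS = 1.25

With seepage parallel to the slope and the water table at the surface, the effective normal stress on the slip plane uses the buoyant unit weight γ' = γ_sat − γ_w while the driving shear stress uses γ_sat:
FS = [c' + γ' z cos²β tanφ'] / [γ_sat z sinβ cosβ]
(For c' = 0 this reduces to FS = (γ'/γ_sat)·tanφ'/tanβ.)
γ' = 20.5 − 9.81 = 10.69 kN/m³
Numerator = 0.0 + 10.69·3.0·cos²11.5°·tan26.0° = 0.0 + 10.69·3.0·0.9603·0.4877 = 15.020 kPa
Denominator = 20.5·3.0·sin11.5°·cos11.5° = 20.5·3.0·0.1994·0.9799 = 12.015 kPa
FS = 15.020 / 12.015 = 1.250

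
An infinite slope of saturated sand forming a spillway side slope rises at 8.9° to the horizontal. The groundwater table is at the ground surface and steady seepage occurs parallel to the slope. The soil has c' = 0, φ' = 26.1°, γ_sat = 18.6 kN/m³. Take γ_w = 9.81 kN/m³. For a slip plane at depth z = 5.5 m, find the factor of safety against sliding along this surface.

With seepage parallel to the slope and the water table at the surface, the effective normal stress on the slip plane uses the buoyant unit weight γ' = γ_sat − γ_w while the driving shear stress uses γ_sat:
FS = [c' + γ' z cos²β tanφ'] / [γ_sat z sinβ cosβ]
(For c' = 0 this reduces to FS = (γ'/γ_sat)·tanφ'/tanβ.)
γ' = 18.6 − 9.81 = 8.79 kN/m³
Numerator = 0.0 + 8.79·5.5·cos²8.9°·tan26.1° = 0.0 + 8.79·5.5·0.9761·0.4899 = 23.117 kPa
Denominator = 18.6·5.5·sin8.9°·cos8.9° = 18.6·5.5·0.1547·0.9880 = 15.636 kPa
FS = 23.117 / 15.636 = 1.478

FS = 1.48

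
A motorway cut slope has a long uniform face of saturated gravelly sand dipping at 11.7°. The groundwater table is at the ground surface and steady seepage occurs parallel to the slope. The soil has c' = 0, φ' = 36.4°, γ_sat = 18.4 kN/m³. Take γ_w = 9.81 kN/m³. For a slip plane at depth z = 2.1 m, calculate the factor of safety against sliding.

With seepage parallel to the slope and the water table at the surface, the effective normal stress on the slip plane uses the buoyant unit weight γ' = γ_sat − γ_w while the driving shear stress uses γ_sat:
FS = [c' + γ' z cos²β tanφ'] / [γ_sat z sinβ cosβ]
(For c' = 0 this reduces to FS = (γ'/γ_sat)·tanφ'/tanβ.)
γ' = 18.4 − 9.81 = 8.59 kN/m³
Numerator = 0.0 + 8.59·2.1·cos²11.7°·tan36.4° = 0.0 + 8.59·2.1·0.9589·0.7373 = 12.753 kPa
Denominator = 18.4·2.1·sin11.7°·cos11.7° = 18.4·2.1·0.2028·0.9792 = 7.673 kPa
FS = 12.753 / 7.673 = 1.662

FS = 1.66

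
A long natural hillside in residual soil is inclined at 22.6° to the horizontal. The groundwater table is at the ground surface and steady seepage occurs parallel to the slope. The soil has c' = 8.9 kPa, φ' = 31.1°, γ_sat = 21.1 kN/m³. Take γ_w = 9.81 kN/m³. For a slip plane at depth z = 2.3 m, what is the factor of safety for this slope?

FS = 1.29

With seepage parallel to the slope and the water table at the surface, the effective normal stress on the slip plane uses the buoyant unit weight γ' = γ_sat − γ_w while the driving shear stress uses γ_sat:
FS = [c' + γ' z cos²β tanφ'] / [γ_sat z sinβ cosβ]
γ' = 21.1 − 9.81 = 11.29 kN/m³
Numerator = 8.9 + 11.29·2.3·cos²22.6°·tan31.1° = 8.9 + 11.29·2.3·0.8523·0.6032 = 22.251 kPa
Denominator = 21.1·2.3·sin22.6°·cos22.6° = 21.1·2.3·0.3843·0.9232 = 17.218 kPa
FS = 22.251 / 17.218 = 1.292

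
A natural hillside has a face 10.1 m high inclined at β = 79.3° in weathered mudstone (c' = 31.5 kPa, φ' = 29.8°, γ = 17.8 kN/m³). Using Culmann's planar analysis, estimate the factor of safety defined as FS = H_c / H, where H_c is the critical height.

H_c = (4c'/γ) · sinβ cosφ' / [1 − cos(β − φ')]
    = (4·31.5/17.8) · sin79.3°·cos29.8° / [1 − cos49.5°]
    = 7.079 · 0.8527 / 0.3506 = 17.22 m
FS = H_c / H = 17.22 / 10.1 = 1.705

FS = 1.70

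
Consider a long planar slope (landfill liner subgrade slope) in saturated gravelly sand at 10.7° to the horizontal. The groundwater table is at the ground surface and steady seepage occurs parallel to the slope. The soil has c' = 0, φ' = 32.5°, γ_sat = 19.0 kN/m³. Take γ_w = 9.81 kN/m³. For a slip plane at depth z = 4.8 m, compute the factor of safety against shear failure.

FS = 1.63

With seepage parallel to the slope and the water table at the surface, the effective normal stress on the slip plane uses the buoyant unit weight γ' = γ_sat − γ_w while the driving shear stress uses γ_sat:
FS = [c' + γ' z cos²β tanφ'] / [γ_sat z sinβ cosβ]
(For c' = 0 this reduces to FS = (γ'/γ_sat)·tanφ'/tanβ.)
γ' = 19.0 − 9.81 = 9.19 kN/m³
Numerator = 0.0 + 9.19·4.8·cos²10.7°·tan32.5° = 0.0 + 9.19·4.8·0.9655·0.6371 = 27.134 kPa
Denominator = 19.0·4.8·sin10.7°·cos10.7° = 19.0·4.8·0.1857·0.9826 = 16.638 kPa
FS = 27.134 / 16.638 = 1.631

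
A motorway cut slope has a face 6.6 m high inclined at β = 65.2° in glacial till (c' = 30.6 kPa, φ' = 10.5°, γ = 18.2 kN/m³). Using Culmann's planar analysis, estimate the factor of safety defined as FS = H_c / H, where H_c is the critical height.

H_c = (4c'/γ) · sinβ cosφ' / [1 − cos(β − φ')]
    = (4·30.6/18.2) · sin65.2°·cos10.5° / [1 − cos54.7°]
    = 6.725 · 0.8926 / 0.4221 = 14.22 m
FS = H_c / H = 14.22 / 6.6 = 2.155

FS = 2.15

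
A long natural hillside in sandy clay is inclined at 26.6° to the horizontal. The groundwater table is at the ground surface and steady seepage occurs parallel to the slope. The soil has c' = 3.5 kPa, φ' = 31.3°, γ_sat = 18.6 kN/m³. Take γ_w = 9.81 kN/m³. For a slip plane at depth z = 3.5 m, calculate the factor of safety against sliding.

With seepage parallel to the slope and the water table at the surface, the effective normal stress on the slip plane uses the buoyant unit weight γ' = γ_sat − γ_w while the driving shear stress uses γ_sat:
FS = [c' + γ' z cos²β tanφ'] / [γ_sat z sinβ cosβ]
γ' = 18.6 − 9.81 = 8.79 kN/m³
Numerator = 3.5 + 8.79·3.5·cos²26.6°·tan31.3° = 3.5 + 8.79·3.5·0.7995·0.6080 = 18.455 kPa
Denominator = 18.6·3.5·sin26.6°·cos26.6° = 18.6·3.5·0.4478·0.8942 = 26.064 kPa
FS = 18.455 / 26.064 = 0.708

FS = 0.71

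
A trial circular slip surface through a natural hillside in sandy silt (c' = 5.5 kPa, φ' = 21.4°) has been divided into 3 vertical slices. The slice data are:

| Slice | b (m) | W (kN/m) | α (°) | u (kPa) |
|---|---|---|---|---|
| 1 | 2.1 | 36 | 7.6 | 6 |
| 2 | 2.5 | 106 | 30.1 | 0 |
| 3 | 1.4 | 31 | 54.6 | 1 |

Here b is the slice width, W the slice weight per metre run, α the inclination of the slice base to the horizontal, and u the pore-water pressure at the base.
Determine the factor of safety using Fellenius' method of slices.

Ordinary method of slices: FS = Σ[c'·Δl_i + (W_i cosα_i − u_i·Δl_i)·tanφ'] / Σ W_i sinα_i, with Δl_i = b_i / cosα_i.
Slice 1: Δl = 2.1/cos7.6° = 2.119 m; N'_1 = 36·cos7.6° − 6·2.119 = 23.0; c'Δl = 11.65; W sinα = 4.8
Slice 2: Δl = 2.5/cos30.1° = 2.890 m; N'_2 = 106·cos30.1° − 0·2.890 = 91.7; c'Δl = 15.89; W sinα = 53.2
Slice 3: Δl = 1.4/cos54.6° = 2.417 m; N'_3 = 31·cos54.6° − 1·2.417 = 15.5; c'Δl = 13.29; W sinα = 25.3
Σc'Δl = 40.8 kN/m; ΣN' = 130.2 kN/m; ΣW sinα = 83.2 kN/m
Resisting = 40.8 + 130.2·tan21.4° = 40.8 + 51.0 = 91.9 kN/m
FS = 91.9 / 83.2 = 1.104

FS = 1.10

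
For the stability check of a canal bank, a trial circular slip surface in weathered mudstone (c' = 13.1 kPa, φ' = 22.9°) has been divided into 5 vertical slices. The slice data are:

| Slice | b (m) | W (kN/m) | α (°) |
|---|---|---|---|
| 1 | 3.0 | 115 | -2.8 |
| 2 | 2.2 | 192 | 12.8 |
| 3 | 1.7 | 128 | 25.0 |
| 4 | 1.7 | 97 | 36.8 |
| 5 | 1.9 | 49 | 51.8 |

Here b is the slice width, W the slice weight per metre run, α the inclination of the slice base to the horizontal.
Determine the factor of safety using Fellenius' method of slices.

Ordinary method of slices: FS = Σ[c'·Δl_i + (W_i cosα_i)·tanφ'] / Σ W_i sinα_i, with Δl_i = b_i / cosα_i.
Slice 1: Δl = 3.0/cos(-2.8°) = 3.004 m; N'_1 = 115·cos(-2.8°) = 114.9; c'Δl = 39.35; W sinα = -5.6
Slice 2: Δl = 2.2/cos12.8° = 2.256 m; N'_2 = 192·cos12.8° = 187.2; c'Δl = 29.55; W sinα = 42.5
Slice 3: Δl = 1.7/cos25.0° = 1.876 m; N'_3 = 128·cos25.0° = 116.0; c'Δl = 24.57; W sinα = 54.1
Slice 4: Δl = 1.7/cos36.8° = 2.123 m; N'_4 = 97·cos36.8° = 77.7; c'Δl = 27.81; W sinα = 58.1
Slice 5: Δl = 1.9/cos51.8° = 3.072 m; N'_5 = 49·cos51.8° = 30.3; c'Δl = 40.25; W sinα = 38.5
Σc'Δl = 161.5 kN/m; ΣN' = 526.1 kN/m; ΣW sinα = 187.6 kN/m
Resisting = 161.5 + 526.1·tan22.9° = 161.5 + 222.2 = 383.8 kN/m
FS = 383.8 / 187.6 = 2.045

FS = 2.05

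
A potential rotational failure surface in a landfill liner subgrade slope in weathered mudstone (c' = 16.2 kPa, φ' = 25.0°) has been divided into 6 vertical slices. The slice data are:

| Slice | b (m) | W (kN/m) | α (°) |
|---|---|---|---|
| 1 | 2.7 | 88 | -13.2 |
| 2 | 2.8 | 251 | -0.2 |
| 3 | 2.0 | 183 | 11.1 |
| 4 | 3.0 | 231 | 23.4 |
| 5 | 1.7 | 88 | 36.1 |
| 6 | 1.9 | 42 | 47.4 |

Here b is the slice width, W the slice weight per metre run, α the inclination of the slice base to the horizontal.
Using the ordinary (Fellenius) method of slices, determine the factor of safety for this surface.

FS = 3.40

Ordinary method of slices: FS = Σ[c'·Δl_i + (W_i cosα_i)·tanφ'] / Σ W_i sinα_i, with Δl_i = b_i / cosα_i.
Slice 1: Δl = 2.7/cos(-13.2°) = 2.773 m; N'_1 = 88·cos(-13.2°) = 85.7; c'Δl = 44.93; W sinα = -20.1
Slice 2: Δl = 2.8/cos(-0.2°) = 2.800 m; N'_2 = 251·cos(-0.2°) = 251.0; c'Δl = 45.36; W sinα = -0.9
Slice 3: Δl = 2.0/cos11.1° = 2.038 m; N'_3 = 183·cos11.1° = 179.6; c'Δl = 33.02; W sinα = 35.2
Slice 4: Δl = 3.0/cos23.4° = 3.269 m; N'_4 = 231·cos23.4° = 212.0; c'Δl = 52.96; W sinα = 91.7
Slice 5: Δl = 1.7/cos36.1° = 2.104 m; N'_5 = 88·cos36.1° = 71.1; c'Δl = 34.08; W sinα = 51.8
Slice 6: Δl = 1.9/cos47.4° = 2.807 m; N'_6 = 42·cos47.4° = 28.4; c'Δl = 45.47; W sinα = 30.9
Σc'Δl = 255.8 kN/m; ΣN' = 827.8 kN/m; ΣW sinα = 188.8 kN/m
Resisting = 255.8 + 827.8·tan25.0° = 255.8 + 386.0 = 641.8 kN/m
FS = 641.8 / 188.8 = 3.400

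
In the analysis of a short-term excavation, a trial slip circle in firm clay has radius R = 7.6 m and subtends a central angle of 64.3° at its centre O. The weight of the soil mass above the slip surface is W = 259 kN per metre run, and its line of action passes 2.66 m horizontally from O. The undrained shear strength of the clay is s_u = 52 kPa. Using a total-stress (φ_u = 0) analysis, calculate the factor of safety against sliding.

FS = 4.89

Taking moments about the centre O, the resisting moment is provided by the undrained shear strength acting along the arc:
Arc length L_a = R·θ = 7.6·(64.3°·π/180) = 7.6·1.1222 = 8.53 m
M_R = s_u·L_a·R = 52·8.53·7.6 = 3370.7 kN·m/m
M_D = W·d = 259·2.66 = 688.9 kN·m/m
FS = M_R / M_D = 3370.7 / 688.9 = 4.893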